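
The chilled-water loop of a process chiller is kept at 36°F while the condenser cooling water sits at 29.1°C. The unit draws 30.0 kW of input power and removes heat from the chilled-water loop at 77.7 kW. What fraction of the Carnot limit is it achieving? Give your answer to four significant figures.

0.2528

COP_actual = Q̇_C/Ẇ = 77.70/30.00 = 2.590.
In absolute terms T_C = 275.37 K and T_H = 302.25 K, so ΔT = 26.88 K.
COP_Carnot = T_C/ΔT = 275.37/26.88 = 10.25.
η_II = COP_actual/COP_Carnot = 2.590/10.25 = 0.2528.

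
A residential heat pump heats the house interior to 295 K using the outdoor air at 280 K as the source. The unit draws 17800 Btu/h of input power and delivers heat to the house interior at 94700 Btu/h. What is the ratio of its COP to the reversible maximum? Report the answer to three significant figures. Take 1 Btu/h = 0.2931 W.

COP_actual = Q̇_H/Ẇ = 94700/17800 = 5.320.
The reservoir spacing is ΔT = 295 − 280 = 15.00 K.
COP_Carnot = T_H/ΔT = 295.00/15.00 = 19.67.
η_II = COP_actual/COP_Carnot = 5.320/19.67 = 0.2705.

0.271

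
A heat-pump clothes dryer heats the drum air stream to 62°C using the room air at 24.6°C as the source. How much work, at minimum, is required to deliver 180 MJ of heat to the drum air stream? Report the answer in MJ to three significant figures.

20.1 MJ

In absolute terms T_C = 297.75 K and T_H = 335.15 K, so ΔT = 37.40 K.
The reversible limit is COP_HP = T_H/ΔT = 8.961, so W_min = Q_H/COP = Q_H·ΔT/T_H.
W_min = 180.0 × 37.40/335.15 = 20.09 MJ.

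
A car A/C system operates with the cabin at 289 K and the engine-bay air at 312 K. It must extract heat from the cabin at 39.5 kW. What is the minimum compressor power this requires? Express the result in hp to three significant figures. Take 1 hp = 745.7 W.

The reservoir spacing is ΔT = 312 − 289 = 23.00 K.
COP_Carnot = T_C/ΔT = 289.00/23.00 = 12.57.
Ẇ_min = Q̇/COP_Carnot = 39.50/12.57 = 3.144 kW = 4.216 hp.

4.22 hp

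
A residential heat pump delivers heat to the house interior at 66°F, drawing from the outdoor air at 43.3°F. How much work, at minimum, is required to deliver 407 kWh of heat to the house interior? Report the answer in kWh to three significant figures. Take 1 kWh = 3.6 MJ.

17.6 kWh

In absolute terms T_C = 279.43 K and T_H = 292.04 K, so ΔT = 12.61 K.
The reversible limit is COP_HP = T_H/ΔT = 23.16, so W_min = Q_H/COP = Q_H·ΔT/T_H.
W_min = 407.0 × 12.61/292.04 = 17.58 kWh.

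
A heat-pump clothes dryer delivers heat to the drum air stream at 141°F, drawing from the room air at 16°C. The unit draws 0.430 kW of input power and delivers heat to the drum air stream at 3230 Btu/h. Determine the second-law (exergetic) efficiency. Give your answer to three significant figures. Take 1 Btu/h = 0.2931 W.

0.294

Converting, Q̇_H = 3230 Btu/h = 0.9467 kW, so COP_actual = Q̇_H/Ẇ = 0.9467/0.4300 = 2.202.
In absolute terms T_C = 289.15 K and T_H = 333.71 K, so ΔT = 44.56 K.
COP_Carnot = T_H/ΔT = 333.71/44.56 = 7.490.
η_II = COP_actual/COP_Carnot = 2.202/7.490 = 0.2940.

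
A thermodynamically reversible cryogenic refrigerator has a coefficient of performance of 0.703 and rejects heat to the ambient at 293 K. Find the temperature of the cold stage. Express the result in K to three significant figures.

121 K

For a Carnot refrigerator COP_R = T_C/(T_H − T_C), so T_C = COP·T_H/(1 + COP).
With T_H = 293.00 K, T_C = 0.703 × 293.00/1.703 = 120.95 K.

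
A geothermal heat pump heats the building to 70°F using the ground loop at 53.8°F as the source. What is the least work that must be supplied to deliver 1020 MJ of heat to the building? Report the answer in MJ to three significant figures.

31.2 MJ

In absolute terms T_C = 285.26 K and T_H = 294.26 K, so ΔT = 9.000 K.
The reversible limit is COP_HP = T_H/ΔT = 32.70, so W_min = Q_H/COP = Q_H·ΔT/T_H.
W_min = 1020 × 9.000/294.26 = 31.20 MJ.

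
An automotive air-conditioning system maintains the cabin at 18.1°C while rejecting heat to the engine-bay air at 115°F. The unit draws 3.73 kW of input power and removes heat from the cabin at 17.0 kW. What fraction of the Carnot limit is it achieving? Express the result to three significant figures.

COP_actual = Q̇_C/Ẇ = 17.00/3.730 = 4.558.
In absolute terms T_C = 291.25 K and T_H = 319.26 K, so ΔT = 28.01 K.
COP_Carnot = T_C/ΔT = 291.25/28.01 = 10.40.
η_II = COP_actual/COP_Carnot = 4.558/10.40 = 0.4383.

0.438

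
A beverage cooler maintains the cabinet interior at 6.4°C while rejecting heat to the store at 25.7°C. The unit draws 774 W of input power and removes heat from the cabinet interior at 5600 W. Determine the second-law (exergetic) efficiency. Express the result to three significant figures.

0.500

COP_actual = Q̇_C/Ẇ = 5600/774.0 = 7.235.
In absolute terms T_C = 279.55 K and T_H = 298.85 K, so ΔT = 19.30 K.
COP_Carnot = T_C/ΔT = 279.55/19.30 = 14.48.
η_II = COP_actual/COP_Carnot = 7.235/14.48 = 0.4995.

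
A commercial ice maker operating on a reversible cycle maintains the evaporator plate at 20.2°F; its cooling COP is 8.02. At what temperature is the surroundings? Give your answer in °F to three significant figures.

COP_R = T_C/(T_H − T_C) gives T_H − T_C = T_C/COP.
With T_C = 266.59 K, T_H = 266.59 × (1 + 1/8.02) = 299.84 K.
Converting, 299.84 K = 80.03°F.

80.0 °F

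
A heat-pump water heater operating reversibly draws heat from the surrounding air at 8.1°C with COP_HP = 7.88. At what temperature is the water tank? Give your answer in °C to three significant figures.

COP_HP = T_H/(T_H − T_C) rearranges to T_H = COP·T_C/(COP − 1).
With T_C = 281.25 K, T_H = 7.88 × 281.25/6.880 = 322.13 K.
Converting, 322.13 K = 48.98°C.

49.0 °C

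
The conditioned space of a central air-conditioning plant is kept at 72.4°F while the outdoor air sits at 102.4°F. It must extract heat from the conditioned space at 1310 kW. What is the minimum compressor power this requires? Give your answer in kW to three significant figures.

In absolute terms T_C = 295.59 K and T_H = 312.26 K, so ΔT = 16.67 K.
COP_Carnot = T_C/ΔT = 295.59/16.67 = 17.74.
Ẇ_min = Q̇/COP_Carnot = 1310/17.74 = 73.86 kW.

73.9 kW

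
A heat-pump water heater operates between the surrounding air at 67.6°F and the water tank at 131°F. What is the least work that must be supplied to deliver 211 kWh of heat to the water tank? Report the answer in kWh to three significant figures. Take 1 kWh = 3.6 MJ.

22.6 kWh

In absolute terms T_C = 292.93 K and T_H = 328.15 K, so ΔT = 35.22 K.
The reversible limit is COP_HP = T_H/ΔT = 9.317, so W_min = Q_H/COP = Q_H·ΔT/T_H.
W_min = 211.0 × 35.22/328.15 = 22.65 kWh.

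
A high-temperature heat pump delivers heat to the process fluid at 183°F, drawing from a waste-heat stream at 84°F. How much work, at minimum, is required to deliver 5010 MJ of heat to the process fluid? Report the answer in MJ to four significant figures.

In absolute terms T_C = 302.04 K and T_H = 357.04 K, so ΔT = 55.00 K.
The reversible limit is COP_HP = T_H/ΔT = 6.492, so W_min = Q_H/COP = Q_H·ΔT/T_H.
W_min = 5010 × 55.00/357.04 = 771.8 MJ.

771.8 MJ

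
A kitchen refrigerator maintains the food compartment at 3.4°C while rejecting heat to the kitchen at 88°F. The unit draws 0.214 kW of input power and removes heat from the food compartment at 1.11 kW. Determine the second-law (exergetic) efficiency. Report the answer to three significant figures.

COP_actual = Q̇_C/Ẇ = 1.110/0.2140 = 5.187.
In absolute terms T_C = 276.55 K and T_H = 304.26 K, so ΔT = 27.71 K.
COP_Carnot = T_C/ΔT = 276.55/27.71 = 9.980.
η_II = COP_actual/COP_Carnot = 5.187/9.980 = 0.5197.

0.520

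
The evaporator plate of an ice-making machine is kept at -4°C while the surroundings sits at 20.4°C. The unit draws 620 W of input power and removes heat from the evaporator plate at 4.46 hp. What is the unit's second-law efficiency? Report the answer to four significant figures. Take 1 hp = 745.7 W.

Converting, Q̇_C = 4.460 hp = 3326 W, so COP_actual = Q̇_C/Ẇ = 3326/620.0 = 5.364.
In absolute terms T_C = 269.15 K and T_H = 293.55 K, so ΔT = 24.40 K.
COP_Carnot = T_C/ΔT = 269.15/24.40 = 11.03.
η_II = COP_actual/COP_Carnot = 5.364/11.03 = 0.4863.

0.4863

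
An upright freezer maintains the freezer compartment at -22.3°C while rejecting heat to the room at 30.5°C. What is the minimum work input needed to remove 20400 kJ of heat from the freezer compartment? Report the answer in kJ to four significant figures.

4294 kJ

In absolute terms T_C = 250.85 K and T_H = 303.65 K, so ΔT = 52.80 K.
The reversible limit is COP_R = T_C/ΔT = 4.751, so W_min = Q_C/COP = Q_C·ΔT/T_C.
W_min = 20400 × 52.80/250.85 = 4294 kJ.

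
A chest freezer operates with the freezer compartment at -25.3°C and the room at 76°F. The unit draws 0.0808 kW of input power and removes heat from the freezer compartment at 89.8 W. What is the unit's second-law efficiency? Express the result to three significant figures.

0.223

Converting, Q̇_C = 89.80 W = 0.08980 kW, so COP_actual = Q̇_C/Ẇ = 0.08980/0.08080 = 1.111.
In absolute terms T_C = 247.85 K and T_H = 297.59 K, so ΔT = 49.74 K.
COP_Carnot = T_C/ΔT = 247.85/49.74 = 4.982.
η_II = COP_actual/COP_Carnot = 1.111/4.982 = 0.2231.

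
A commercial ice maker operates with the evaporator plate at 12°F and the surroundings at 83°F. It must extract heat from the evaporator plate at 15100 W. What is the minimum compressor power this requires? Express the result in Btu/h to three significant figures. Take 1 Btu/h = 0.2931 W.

In absolute terms T_C = 262.04 K and T_H = 301.48 K, so ΔT = 39.44 K.
COP_Carnot = T_C/ΔT = 262.04/39.44 = 6.643.
Ẇ_min = Q̇/COP_Carnot = 15100/6.643 = 2273 W = 7755 Btu/h.

7750 Btu/h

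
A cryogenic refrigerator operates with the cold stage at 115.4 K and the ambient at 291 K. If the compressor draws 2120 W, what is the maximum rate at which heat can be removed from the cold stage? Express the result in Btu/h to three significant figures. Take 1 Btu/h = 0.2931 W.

4750 Btu/h

The reservoir spacing is ΔT = 291 − 115.4 = 175.6 K.
COP_Carnot = T_C/ΔT = 115.40/175.6 = 0.6572.
Q̇_max = COP_Carnot × Ẇ = 0.6572 × 2120 W = 1393 W = 4753 Btu/h.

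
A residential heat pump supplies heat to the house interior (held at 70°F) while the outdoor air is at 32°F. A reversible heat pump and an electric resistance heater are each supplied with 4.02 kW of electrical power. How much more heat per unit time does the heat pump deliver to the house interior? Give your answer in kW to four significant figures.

52.01 kW

In absolute terms T_C = 273.15 K and T_H = 294.26 K, so ΔT = 21.11 K.
COP_Carnot = T_H/ΔT = 294.26/21.11 = 13.94.
The heat pump delivers Q̇_H = COP × Ẇ = 56.03 kW; the resistance heater delivers Ẇ = 4.020 kW.
Extra = (COP − 1)·Ẇ = 52.01 kW.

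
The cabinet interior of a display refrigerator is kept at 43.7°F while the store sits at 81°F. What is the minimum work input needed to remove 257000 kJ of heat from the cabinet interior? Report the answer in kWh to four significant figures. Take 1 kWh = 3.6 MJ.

In absolute terms T_C = 279.65 K and T_H = 300.37 K, so ΔT = 20.72 K.
The reversible limit is COP_R = T_C/ΔT = 13.50, so W_min = Q_C/COP = Q_C·ΔT/T_C.
W_min = 257000 × 20.72/279.65 = 19040 kJ = 5.290 kWh.

5.290 kWh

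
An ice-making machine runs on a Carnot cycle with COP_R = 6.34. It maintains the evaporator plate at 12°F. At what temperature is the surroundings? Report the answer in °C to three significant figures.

COP_R = T_C/(T_H − T_C) gives T_H − T_C = T_C/COP.
With T_C = 262.04 K, T_H = 262.04 × (1 + 1/6.34) = 303.37 K.
Converting, 303.37 K = 30.22°C.

30.2 °C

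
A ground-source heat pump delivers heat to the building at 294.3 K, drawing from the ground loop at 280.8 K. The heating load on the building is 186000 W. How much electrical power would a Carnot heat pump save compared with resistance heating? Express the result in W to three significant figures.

177000 W

The reservoir spacing is ΔT = 294.3 − 280.8 = 13.50 K.
COP_Carnot = T_H/ΔT = 294.30/13.50 = 21.80.
Resistance heating needs Ẇ_res = Q̇_H = 186000 W; the reversible heat pump needs only Ẇ_hp = Q̇_H/COP = 8532 W.
Saving = 186000 − 8532 = 177500 W.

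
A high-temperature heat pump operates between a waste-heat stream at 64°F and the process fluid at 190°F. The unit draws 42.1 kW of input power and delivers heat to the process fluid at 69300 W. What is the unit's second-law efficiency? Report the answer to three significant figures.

Converting, Q̇_H = 69300 W = 69.30 kW, so COP_actual = Q̇_H/Ẇ = 69.30/42.10 = 1.646.
In absolute terms T_C = 290.93 K and T_H = 360.93 K, so ΔT = 70.00 K.
COP_Carnot = T_H/ΔT = 360.93/70.00 = 5.156.
η_II = COP_actual/COP_Carnot = 1.646/5.156 = 0.3192.

0.319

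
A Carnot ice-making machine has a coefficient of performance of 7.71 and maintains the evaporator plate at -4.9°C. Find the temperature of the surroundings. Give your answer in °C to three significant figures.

COP_R = T_C/(T_H − T_C) gives T_H − T_C = T_C/COP.
With T_C = 268.25 K, T_H = 268.25 × (1 + 1/7.71) = 303.04 K.
Converting, 303.04 K = 29.89°C.

29.9 °C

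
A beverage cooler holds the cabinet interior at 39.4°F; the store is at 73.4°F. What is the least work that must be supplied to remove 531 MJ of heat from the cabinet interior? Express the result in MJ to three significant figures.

In absolute terms T_C = 277.26 K and T_H = 296.15 K, so ΔT = 18.89 K.
The reversible limit is COP_R = T_C/ΔT = 14.68, so W_min = Q_C/COP = Q_C·ΔT/T_C.
W_min = 531.0 × 18.89/277.26 = 36.18 MJ.

36.2 MJ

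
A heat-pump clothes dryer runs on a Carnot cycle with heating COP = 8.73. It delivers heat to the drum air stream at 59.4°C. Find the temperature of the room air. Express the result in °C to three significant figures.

21.3 °C

COP_HP = T_H/(T_H − T_C) gives T_H − T_C = T_H/COP.
With T_H = 332.55 K, T_C = 332.55 × (1 − 1/8.73) = 294.46 K.
Converting, 294.46 K = 21.31°C.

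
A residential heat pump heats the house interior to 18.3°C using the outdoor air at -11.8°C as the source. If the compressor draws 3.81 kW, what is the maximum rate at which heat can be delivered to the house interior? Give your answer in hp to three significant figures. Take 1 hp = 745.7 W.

49.5 hp

In absolute terms T_C = 261.35 K and T_H = 291.45 K, so ΔT = 30.10 K.
COP_Carnot = T_H/ΔT = 291.45/30.10 = 9.683.
Q̇_max = COP_Carnot × Ẇ = 9.683 × 3.810 kW = 36.89 kW = 49.47 hp.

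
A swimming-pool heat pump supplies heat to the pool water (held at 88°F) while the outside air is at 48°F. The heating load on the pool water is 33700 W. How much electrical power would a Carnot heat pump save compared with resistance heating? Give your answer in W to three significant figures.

31200 W

In absolute terms T_C = 282.04 K and T_H = 304.26 K, so ΔT = 22.22 K.
COP_Carnot = T_H/ΔT = 304.26/22.22 = 13.69.
Resistance heating needs Ẇ_res = Q̇_H = 33700 W; the reversible heat pump needs only Ẇ_hp = Q̇_H/COP = 2461 W.
Saving = 33700 − 2461 = 31240 W.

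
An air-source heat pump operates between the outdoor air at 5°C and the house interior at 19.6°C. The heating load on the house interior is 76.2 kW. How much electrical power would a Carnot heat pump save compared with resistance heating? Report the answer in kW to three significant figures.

72.4 kW

In absolute terms T_C = 278.15 K and T_H = 292.75 K, so ΔT = 14.60 K.
COP_Carnot = T_H/ΔT = 292.75/14.60 = 20.05.
Resistance heating needs Ẇ_res = Q̇_H = 76.20 kW; the reversible heat pump needs only Ẇ_hp = Q̇_H/COP = 3.800 kW.
Saving = 76.20 − 3.800 = 72.40 kW.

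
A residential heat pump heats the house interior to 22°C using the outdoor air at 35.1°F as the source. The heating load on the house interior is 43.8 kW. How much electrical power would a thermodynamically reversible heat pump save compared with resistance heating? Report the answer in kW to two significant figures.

41 kW

In absolute terms T_C = 274.87 K and T_H = 295.15 K, so ΔT = 20.28 K.
COP_Carnot = T_H/ΔT = 295.15/20.28 = 14.56.
Resistance heating needs Ẇ_res = Q̇_H = 43.80 kW; the reversible heat pump needs only Ẇ_hp = Q̇_H/COP = 3.009 kW.
Saving = 43.80 − 3.009 = 40.79 kW.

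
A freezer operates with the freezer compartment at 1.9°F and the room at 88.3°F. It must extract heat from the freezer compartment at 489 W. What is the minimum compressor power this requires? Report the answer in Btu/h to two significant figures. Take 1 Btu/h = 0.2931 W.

310 Btu/h

In absolute terms T_C = 256.43 K and T_H = 304.43 K, so ΔT = 48.00 K.
COP_Carnot = T_C/ΔT = 256.43/48.00 = 5.342.
Ẇ_min = Q̇/COP_Carnot = 489.0/5.342 = 91.53 W = 312.3 Btu/h.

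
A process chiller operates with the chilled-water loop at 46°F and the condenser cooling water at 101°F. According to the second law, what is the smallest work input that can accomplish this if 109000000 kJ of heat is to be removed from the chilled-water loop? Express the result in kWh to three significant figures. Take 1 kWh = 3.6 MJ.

In absolute terms T_C = 280.93 K and T_H = 311.48 K, so ΔT = 30.56 K.
The reversible limit is COP_R = T_C/ΔT = 9.194, so W_min = Q_C/COP = Q_C·ΔT/T_C.
W_min = 109000000 × 30.56/280.93 = 11860000 kJ = 3293 kWh.

3290 kWh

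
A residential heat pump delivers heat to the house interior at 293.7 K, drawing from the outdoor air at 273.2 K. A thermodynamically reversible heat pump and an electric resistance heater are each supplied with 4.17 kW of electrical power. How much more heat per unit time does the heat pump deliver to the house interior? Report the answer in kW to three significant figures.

55.6 kW

The reservoir spacing is ΔT = 293.7 − 273.2 = 20.50 K.
COP_Carnot = T_H/ΔT = 293.70/20.50 = 14.33.
The heat pump delivers Q̇_H = COP × Ẇ = 59.74 kW; the resistance heater delivers Ẇ = 4.170 kW.
Extra = (COP − 1)·Ẇ = 55.57 kW.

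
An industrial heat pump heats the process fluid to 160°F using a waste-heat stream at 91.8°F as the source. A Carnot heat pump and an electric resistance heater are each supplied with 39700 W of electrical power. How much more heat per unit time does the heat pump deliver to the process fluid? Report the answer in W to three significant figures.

321000 W

In absolute terms T_C = 306.37 K and T_H = 344.26 K, so ΔT = 37.89 K.
COP_Carnot = T_H/ΔT = 344.26/37.89 = 9.086.
The heat pump delivers Q̇_H = COP × Ẇ = 360700 W; the resistance heater delivers Ẇ = 39700 W.
Extra = (COP − 1)·Ẇ = 321000 W.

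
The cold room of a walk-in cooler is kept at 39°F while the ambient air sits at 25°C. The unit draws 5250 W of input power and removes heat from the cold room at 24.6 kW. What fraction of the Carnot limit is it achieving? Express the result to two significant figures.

0.36

Converting, Q̇_C = 24.60 kW = 24600 W, so COP_actual = Q̇_C/Ẇ = 24600/5250 = 4.686.
In absolute terms T_C = 277.04 K and T_H = 298.15 K, so ΔT = 21.11 K.
COP_Carnot = T_C/ΔT = 277.04/21.11 = 13.12.
η_II = COP_actual/COP_Carnot = 4.686/13.12 = 0.3571.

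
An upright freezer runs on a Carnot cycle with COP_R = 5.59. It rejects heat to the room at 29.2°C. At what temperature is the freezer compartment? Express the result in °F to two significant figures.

For a Carnot refrigerator COP_R = T_C/(T_H − T_C), so T_C = COP·T_H/(1 + COP).
With T_H = 302.35 K, T_C = 5.59 × 302.35/6.590 = 256.47 K.
Converting, 256.47 K = 1.98°F.

2.0 °F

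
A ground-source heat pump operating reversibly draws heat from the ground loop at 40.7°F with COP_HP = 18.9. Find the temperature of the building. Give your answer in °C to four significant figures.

COP_HP = T_H/(T_H − T_C) rearranges to T_H = COP·T_C/(COP − 1).
With T_C = 277.98 K, T_H = 18.9 × 277.98/17.90 = 293.51 K.
Converting, 293.51 K = 20.36°C.

20.36 °C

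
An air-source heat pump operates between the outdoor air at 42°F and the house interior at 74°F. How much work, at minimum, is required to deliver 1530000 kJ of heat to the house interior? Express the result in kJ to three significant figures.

91700 kJ

In absolute terms T_C = 278.71 K and T_H = 296.48 K, so ΔT = 17.78 K.
The reversible limit is COP_HP = T_H/ΔT = 16.68, so W_min = Q_H/COP = Q_H·ΔT/T_H.
W_min = 1530000 × 17.78/296.48 = 91740 kJ.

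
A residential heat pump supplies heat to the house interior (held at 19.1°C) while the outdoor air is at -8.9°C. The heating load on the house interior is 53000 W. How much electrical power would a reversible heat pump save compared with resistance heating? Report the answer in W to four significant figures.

47920 W

In absolute terms T_C = 264.25 K and T_H = 292.25 K, so ΔT = 28.00 K.
COP_Carnot = T_H/ΔT = 292.25/28.00 = 10.44.
Resistance heating needs Ẇ_res = Q̇_H = 53000 W; the reversible heat pump needs only Ẇ_hp = Q̇_H/COP = 5078 W.
Saving = 53000 − 5078 = 47920 W.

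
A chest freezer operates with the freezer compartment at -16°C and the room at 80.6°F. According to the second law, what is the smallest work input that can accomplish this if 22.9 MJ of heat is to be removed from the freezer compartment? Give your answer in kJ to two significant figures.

In absolute terms T_C = 257.15 K and T_H = 300.15 K, so ΔT = 43.00 K.
The reversible limit is COP_R = T_C/ΔT = 5.980, so W_min = Q_C/COP = Q_C·ΔT/T_C.
W_min = 22.90 × 43.00/257.15 = 3.829 MJ = 3829 kJ.

3800 kJ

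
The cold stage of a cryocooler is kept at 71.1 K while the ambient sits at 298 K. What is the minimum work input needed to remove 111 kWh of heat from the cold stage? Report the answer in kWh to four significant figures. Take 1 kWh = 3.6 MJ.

The reservoir spacing is ΔT = 298 − 71.1 = 226.9 K.
The reversible limit is COP_R = T_C/ΔT = 0.3134, so W_min = Q_C/COP = Q_C·ΔT/T_C.
W_min = 111.0 × 226.9/71.10 = 354.2 kWh.

354.2 kWh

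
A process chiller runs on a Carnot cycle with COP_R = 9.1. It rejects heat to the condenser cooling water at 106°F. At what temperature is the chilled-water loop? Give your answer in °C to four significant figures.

9.996 °C

For a Carnot refrigerator COP_R = T_C/(T_H − T_C), so T_C = COP·T_H/(1 + COP).
With T_H = 314.26 K, T_C = 9.1 × 314.26/10.10 = 283.15 K.
Converting, 283.15 K = 10.00°C.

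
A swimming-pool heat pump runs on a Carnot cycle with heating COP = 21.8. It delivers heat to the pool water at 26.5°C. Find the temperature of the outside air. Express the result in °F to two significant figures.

55 °F

COP_HP = T_H/(T_H − T_C) gives T_H − T_C = T_H/COP.
With T_H = 299.65 K, T_C = 299.65 × (1 − 1/21.8) = 285.90 K.
Converting, 285.90 K = 54.96°F.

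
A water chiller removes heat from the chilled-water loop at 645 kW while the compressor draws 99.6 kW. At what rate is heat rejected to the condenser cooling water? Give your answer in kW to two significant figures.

740 kW

For a cyclic device the first law requires Q̇_H = Q̇_C + Ẇ.
Q̇_H = Q̇_C + Ẇ = 744.6 kW.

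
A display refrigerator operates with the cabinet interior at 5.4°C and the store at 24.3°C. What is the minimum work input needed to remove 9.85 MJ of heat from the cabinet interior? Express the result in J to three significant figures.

668000 J

In absolute terms T_C = 278.55 K and T_H = 297.45 K, so ΔT = 18.90 K.
The reversible limit is COP_R = T_C/ΔT = 14.74, so W_min = Q_C/COP = Q_C·ΔT/T_C.
W_min = 9.850 × 18.90/278.55 = 0.6683 MJ = 668300 J.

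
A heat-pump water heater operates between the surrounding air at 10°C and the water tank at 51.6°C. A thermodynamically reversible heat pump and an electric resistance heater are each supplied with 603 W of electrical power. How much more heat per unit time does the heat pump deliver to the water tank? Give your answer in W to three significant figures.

4100 W

In absolute terms T_C = 283.15 K and T_H = 324.75 K, so ΔT = 41.60 K.
COP_Carnot = T_H/ΔT = 324.75/41.60 = 7.806.
The heat pump delivers Q̇_H = COP × Ẇ = 4707 W; the resistance heater delivers Ẇ = 603.0 W.
Extra = (COP − 1)·Ẇ = 4104 W.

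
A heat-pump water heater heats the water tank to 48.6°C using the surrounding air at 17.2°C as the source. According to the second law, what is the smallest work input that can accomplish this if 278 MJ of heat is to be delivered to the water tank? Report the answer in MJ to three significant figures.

In absolute terms T_C = 290.35 K and T_H = 321.75 K, so ΔT = 31.40 K.
The reversible limit is COP_HP = T_H/ΔT = 10.25, so W_min = Q_H/COP = Q_H·ΔT/T_H.
W_min = 278.0 × 31.40/321.75 = 27.13 MJ.

27.1 MJ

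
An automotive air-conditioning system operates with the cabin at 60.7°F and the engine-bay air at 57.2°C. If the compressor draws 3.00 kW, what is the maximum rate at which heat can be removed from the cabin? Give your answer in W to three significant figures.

In absolute terms T_C = 289.09 K and T_H = 330.35 K, so ΔT = 41.26 K.
COP_Carnot = T_C/ΔT = 289.09/41.26 = 7.007.
Q̇_max = COP_Carnot × Ẇ = 7.007 × 3.000 kW = 21.02 kW = 21020 W.

21000 W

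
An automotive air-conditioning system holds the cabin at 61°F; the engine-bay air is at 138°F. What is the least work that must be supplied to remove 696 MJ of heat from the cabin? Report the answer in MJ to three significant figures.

In absolute terms T_C = 289.26 K and T_H = 332.04 K, so ΔT = 42.78 K.
The reversible limit is COP_R = T_C/ΔT = 6.762, so W_min = Q_C/COP = Q_C·ΔT/T_C.
W_min = 696.0 × 42.78/289.26 = 102.9 MJ.

103 MJ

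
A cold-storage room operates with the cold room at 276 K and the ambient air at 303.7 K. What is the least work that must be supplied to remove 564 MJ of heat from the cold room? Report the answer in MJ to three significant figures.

The reservoir spacing is ΔT = 303.7 − 276 = 27.70 K.
The reversible limit is COP_R = T_C/ΔT = 9.964, so W_min = Q_C/COP = Q_C·ΔT/T_C.
W_min = 564.0 × 27.70/276.00 = 56.60 MJ.

56.6 MJ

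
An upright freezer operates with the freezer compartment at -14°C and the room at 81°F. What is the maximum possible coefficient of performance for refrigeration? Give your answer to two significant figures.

In absolute terms T_C = 259.15 K and T_H = 300.37 K, so ΔT = 41.22 K.
For a reversible cycle, COP_Carnot = T_C/ΔT = 259.15/41.22 = 6.287.

6.3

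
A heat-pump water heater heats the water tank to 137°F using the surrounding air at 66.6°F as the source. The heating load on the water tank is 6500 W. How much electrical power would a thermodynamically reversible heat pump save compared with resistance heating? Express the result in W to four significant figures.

5733 W

In absolute terms T_C = 292.37 K and T_H = 331.48 K, so ΔT = 39.11 K.
COP_Carnot = T_H/ΔT = 331.48/39.11 = 8.475.
Resistance heating needs Ẇ_res = Q̇_H = 6500 W; the reversible heat pump needs only Ẇ_hp = Q̇_H/COP = 766.9 W.
Saving = 6500 − 766.9 = 5733 W.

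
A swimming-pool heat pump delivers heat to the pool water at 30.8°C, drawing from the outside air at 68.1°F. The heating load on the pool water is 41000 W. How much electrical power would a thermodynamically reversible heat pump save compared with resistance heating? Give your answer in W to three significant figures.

39600 W

In absolute terms T_C = 293.21 K and T_H = 303.95 K, so ΔT = 10.74 K.
COP_Carnot = T_H/ΔT = 303.95/10.74 = 28.29.
Resistance heating needs Ẇ_res = Q̇_H = 41000 W; the reversible heat pump needs only Ẇ_hp = Q̇_H/COP = 1449 W.
Saving = 41000 − 1449 = 39550 W.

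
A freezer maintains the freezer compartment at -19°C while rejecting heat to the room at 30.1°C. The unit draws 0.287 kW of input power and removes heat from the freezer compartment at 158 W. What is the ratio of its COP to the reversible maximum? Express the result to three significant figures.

Converting, Q̇_C = 158.0 W = 0.1580 kW, so COP_actual = Q̇_C/Ẇ = 0.1580/0.2870 = 0.5505.
In absolute terms T_C = 254.15 K and T_H = 303.25 K, so ΔT = 49.10 K.
COP_Carnot = T_C/ΔT = 254.15/49.10 = 5.176.
η_II = COP_actual/COP_Carnot = 0.5505/5.176 = 0.1064.

0.106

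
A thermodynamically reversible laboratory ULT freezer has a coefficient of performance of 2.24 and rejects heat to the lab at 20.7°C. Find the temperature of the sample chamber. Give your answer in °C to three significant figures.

For a Carnot refrigerator COP_R = T_C/(T_H − T_C), so T_C = COP·T_H/(1 + COP).
With T_H = 293.85 K, T_C = 2.24 × 293.85/3.240 = 203.16 K.
Converting, 203.16 K = -69.99°C.

-70.0 °C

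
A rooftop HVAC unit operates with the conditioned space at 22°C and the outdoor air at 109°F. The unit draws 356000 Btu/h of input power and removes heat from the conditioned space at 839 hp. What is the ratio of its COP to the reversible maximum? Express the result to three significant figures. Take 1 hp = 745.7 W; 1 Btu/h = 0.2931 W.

0.422

Converting, Q̇_C = 839.0 hp = 2135000 Btu/h, so COP_actual = Q̇_C/Ẇ = 2135000/356000 = 5.996.
In absolute terms T_C = 295.15 K and T_H = 315.93 K, so ΔT = 20.78 K.
COP_Carnot = T_C/ΔT = 295.15/20.78 = 14.21.
η_II = COP_actual/COP_Carnot = 5.996/14.21 = 0.4221.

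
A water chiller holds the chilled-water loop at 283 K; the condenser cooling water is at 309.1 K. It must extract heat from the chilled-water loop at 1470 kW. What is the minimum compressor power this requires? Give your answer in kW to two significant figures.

140 kW

The reservoir spacing is ΔT = 309.1 − 283 = 26.10 K.
COP_Carnot = T_C/ΔT = 283.00/26.10 = 10.84.
Ẇ_min = Q̇/COP_Carnot = 1470/10.84 = 135.6 kW.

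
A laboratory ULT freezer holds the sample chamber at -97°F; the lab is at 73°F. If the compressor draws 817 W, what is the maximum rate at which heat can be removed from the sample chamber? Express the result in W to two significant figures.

In absolute terms T_C = 201.48 K and T_H = 295.93 K, so ΔT = 94.44 K.
COP_Carnot = T_C/ΔT = 201.48/94.44 = 2.133.
Q̇_max = COP_Carnot × Ẇ = 2.133 × 817.0 W = 1743 W.

1700 W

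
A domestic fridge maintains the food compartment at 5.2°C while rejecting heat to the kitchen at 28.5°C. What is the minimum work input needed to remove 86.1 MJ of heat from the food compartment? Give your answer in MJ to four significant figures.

In absolute terms T_C = 278.35 K and T_H = 301.65 K, so ΔT = 23.30 K.
The reversible limit is COP_R = T_C/ΔT = 11.95, so W_min = Q_C/COP = Q_C·ΔT/T_C.
W_min = 86.10 × 23.30/278.35 = 7.207 MJ.

7.207 MJ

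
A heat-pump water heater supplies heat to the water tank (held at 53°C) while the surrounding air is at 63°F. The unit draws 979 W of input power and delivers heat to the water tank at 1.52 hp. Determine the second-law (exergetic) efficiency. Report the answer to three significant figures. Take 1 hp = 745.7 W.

0.127

Converting, Q̇_H = 1.520 hp = 1133 W, so COP_actual = Q̇_H/Ẇ = 1133/979.0 = 1.158.
In absolute terms T_C = 290.37 K and T_H = 326.15 K, so ΔT = 35.78 K.
COP_Carnot = T_H/ΔT = 326.15/35.78 = 9.116.
η_II = COP_actual/COP_Carnot = 1.158/9.116 = 0.1270.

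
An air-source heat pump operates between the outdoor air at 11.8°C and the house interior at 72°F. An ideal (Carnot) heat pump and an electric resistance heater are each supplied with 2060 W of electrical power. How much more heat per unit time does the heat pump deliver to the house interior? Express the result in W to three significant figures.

In absolute terms T_C = 284.95 K and T_H = 295.37 K, so ΔT = 10.42 K.
COP_Carnot = T_H/ΔT = 295.37/10.42 = 28.34.
The heat pump delivers Q̇_H = COP × Ẇ = 58380 W; the resistance heater delivers Ẇ = 2060 W.
Extra = (COP − 1)·Ẇ = 56320 W.

56300 W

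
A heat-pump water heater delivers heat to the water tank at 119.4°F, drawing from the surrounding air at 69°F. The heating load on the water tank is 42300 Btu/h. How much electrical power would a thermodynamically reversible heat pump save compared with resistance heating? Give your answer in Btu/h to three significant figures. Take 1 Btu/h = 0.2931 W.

In absolute terms T_C = 293.71 K and T_H = 321.71 K, so ΔT = 28.00 K.
COP_Carnot = T_H/ΔT = 321.71/28.00 = 11.49.
Resistance heating needs Ẇ_res = Q̇_H = 42300 Btu/h; the reversible heat pump needs only Ẇ_hp = Q̇_H/COP = 3682 Btu/h.
Saving = 42300 − 3682 = 38620 Btu/h.

38600 Btu/h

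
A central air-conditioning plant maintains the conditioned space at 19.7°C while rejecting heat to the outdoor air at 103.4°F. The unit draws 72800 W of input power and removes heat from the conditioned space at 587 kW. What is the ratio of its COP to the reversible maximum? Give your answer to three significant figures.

Converting, Q̇_C = 587.0 kW = 587000 W, so COP_actual = Q̇_C/Ẇ = 587000/72800 = 8.063.
In absolute terms T_C = 292.85 K and T_H = 312.82 K, so ΔT = 19.97 K.
COP_Carnot = T_C/ΔT = 292.85/19.97 = 14.67.
η_II = COP_actual/COP_Carnot = 8.063/14.67 = 0.5498.

0.550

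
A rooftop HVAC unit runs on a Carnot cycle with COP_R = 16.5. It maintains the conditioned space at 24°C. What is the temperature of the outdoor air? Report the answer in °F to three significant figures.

108 °F

COP_R = T_C/(T_H − T_C) gives T_H − T_C = T_C/COP.
With T_C = 297.15 K, T_H = 297.15 × (1 + 1/16.5) = 315.16 K.
Converting, 315.16 K = 107.62°F.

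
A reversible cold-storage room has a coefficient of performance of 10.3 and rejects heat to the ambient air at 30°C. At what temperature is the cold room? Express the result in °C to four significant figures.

For a Carnot refrigerator COP_R = T_C/(T_H − T_C), so T_C = COP·T_H/(1 + COP).
With T_H = 303.15 K, T_C = 10.3 × 303.15/11.30 = 276.32 K.
Converting, 276.32 K = 3.17°C.

3.173 °C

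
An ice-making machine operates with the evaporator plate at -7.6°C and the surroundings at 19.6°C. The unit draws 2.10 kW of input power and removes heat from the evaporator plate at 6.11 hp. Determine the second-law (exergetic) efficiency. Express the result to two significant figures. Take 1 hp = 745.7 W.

Converting, Q̇_C = 6.110 hp = 4.556 kW, so COP_actual = Q̇_C/Ẇ = 4.556/2.100 = 2.170.
In absolute terms T_C = 265.55 K and T_H = 292.75 K, so ΔT = 27.20 K.
COP_Carnot = T_C/ΔT = 265.55/27.20 = 9.763.
η_II = COP_actual/COP_Carnot = 2.170/9.763 = 0.2222.

0.22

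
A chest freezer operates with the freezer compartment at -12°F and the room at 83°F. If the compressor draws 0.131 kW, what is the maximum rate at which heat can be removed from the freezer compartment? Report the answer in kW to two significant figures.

In absolute terms T_C = 248.71 K and T_H = 301.48 K, so ΔT = 52.78 K.
COP_Carnot = T_C/ΔT = 248.71/52.78 = 4.712.
Q̇_max = COP_Carnot × Ẇ = 4.712 × 0.1310 kW = 0.6173 kW.

0.62 kW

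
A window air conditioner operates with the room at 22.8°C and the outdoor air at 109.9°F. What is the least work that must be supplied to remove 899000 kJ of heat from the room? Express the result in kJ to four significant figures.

In absolute terms T_C = 295.95 K and T_H = 316.43 K, so ΔT = 20.48 K.
The reversible limit is COP_R = T_C/ΔT = 14.45, so W_min = Q_C/COP = Q_C·ΔT/T_C.
W_min = 899000 × 20.48/295.95 = 62200 kJ.

62200 kJ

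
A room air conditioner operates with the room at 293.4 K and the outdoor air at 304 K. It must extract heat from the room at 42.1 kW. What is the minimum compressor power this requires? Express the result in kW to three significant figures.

1.52 kW

The reservoir spacing is ΔT = 304 − 293.4 = 10.60 K.
COP_Carnot = T_C/ΔT = 293.40/10.60 = 27.68.
Ẇ_min = Q̇/COP_Carnot = 42.10/27.68 = 1.521 kW.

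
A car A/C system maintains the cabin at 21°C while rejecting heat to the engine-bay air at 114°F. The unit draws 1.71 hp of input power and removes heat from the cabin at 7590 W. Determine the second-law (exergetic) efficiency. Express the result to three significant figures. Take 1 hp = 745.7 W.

Converting, Q̇_C = 7590 W = 10.18 hp, so COP_actual = Q̇_C/Ẇ = 10.18/1.710 = 5.952.
In absolute terms T_C = 294.15 K and T_H = 318.71 K, so ΔT = 24.56 K.
COP_Carnot = T_C/ΔT = 294.15/24.56 = 11.98.
η_II = COP_actual/COP_Carnot = 5.952/11.98 = 0.4969.

0.497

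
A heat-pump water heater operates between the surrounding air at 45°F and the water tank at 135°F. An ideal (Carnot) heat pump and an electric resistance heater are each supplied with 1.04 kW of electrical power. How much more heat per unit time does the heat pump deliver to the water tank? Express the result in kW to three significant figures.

5.83 kW

In absolute terms T_C = 280.37 K and T_H = 330.37 K, so ΔT = 50.00 K.
COP_Carnot = T_H/ΔT = 330.37/50.00 = 6.607.
The heat pump delivers Q̇_H = COP × Ẇ = 6.872 kW; the resistance heater delivers Ẇ = 1.040 kW.
Extra = (COP − 1)·Ẇ = 5.832 kW.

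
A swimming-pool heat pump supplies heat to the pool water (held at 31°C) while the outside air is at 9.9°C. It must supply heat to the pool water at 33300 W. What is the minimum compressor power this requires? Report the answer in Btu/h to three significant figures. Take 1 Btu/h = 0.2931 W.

In absolute terms T_C = 283.05 K and T_H = 304.15 K, so ΔT = 21.10 K.
COP_Carnot = T_H/ΔT = 304.15/21.10 = 14.41.
Ẇ_min = Q̇/COP_Carnot = 33300/14.41 = 2310 W = 7882 Btu/h.

7880 Btu/h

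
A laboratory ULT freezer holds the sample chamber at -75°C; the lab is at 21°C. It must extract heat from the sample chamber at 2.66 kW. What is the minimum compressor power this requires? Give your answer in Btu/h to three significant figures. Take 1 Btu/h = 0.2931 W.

In absolute terms T_C = 198.15 K and T_H = 294.15 K, so ΔT = 96.00 K.
COP_Carnot = T_C/ΔT = 198.15/96.00 = 2.064.
Ẇ_min = Q̇/COP_Carnot = 2.660/2.064 = 1.289 kW = 4397 Btu/h.

4400 Btu/h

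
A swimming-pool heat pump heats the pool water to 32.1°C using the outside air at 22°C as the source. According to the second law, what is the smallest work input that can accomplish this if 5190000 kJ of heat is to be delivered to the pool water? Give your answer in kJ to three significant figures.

In absolute terms T_C = 295.15 K and T_H = 305.25 K, so ΔT = 10.10 K.
The reversible limit is COP_HP = T_H/ΔT = 30.22, so W_min = Q_H/COP = Q_H·ΔT/T_H.
W_min = 5190000 × 10.10/305.25 = 171700 kJ.

172000 kJ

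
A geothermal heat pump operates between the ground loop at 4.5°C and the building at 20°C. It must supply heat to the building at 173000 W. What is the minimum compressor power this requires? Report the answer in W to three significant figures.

In absolute terms T_C = 277.65 K and T_H = 293.15 K, so ΔT = 15.50 K.
COP_Carnot = T_H/ΔT = 293.15/15.50 = 18.91.
Ẇ_min = Q̇/COP_Carnot = 173000/18.91 = 9147 W.

9150 W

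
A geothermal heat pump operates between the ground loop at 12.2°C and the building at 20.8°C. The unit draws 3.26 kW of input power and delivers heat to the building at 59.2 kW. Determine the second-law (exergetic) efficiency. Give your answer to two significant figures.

0.53

COP_actual = Q̇_H/Ẇ = 59.20/3.260 = 18.16.
In absolute terms T_C = 285.35 K and T_H = 293.95 K, so ΔT = 8.600 K.
COP_Carnot = T_H/ΔT = 293.95/8.600 = 34.18.
η_II = COP_actual/COP_Carnot = 18.16/34.18 = 0.5313.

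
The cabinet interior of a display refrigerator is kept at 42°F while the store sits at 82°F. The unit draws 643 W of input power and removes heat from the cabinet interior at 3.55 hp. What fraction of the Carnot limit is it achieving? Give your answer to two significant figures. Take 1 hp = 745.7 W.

0.33

Converting, Q̇_C = 3.550 hp = 2647 W, so COP_actual = Q̇_C/Ẇ = 2647/643.0 = 4.117.
In absolute terms T_C = 278.71 K and T_H = 300.93 K, so ΔT = 22.22 K.
COP_Carnot = T_C/ΔT = 278.71/22.22 = 12.54.
η_II = COP_actual/COP_Carnot = 4.117/12.54 = 0.3283.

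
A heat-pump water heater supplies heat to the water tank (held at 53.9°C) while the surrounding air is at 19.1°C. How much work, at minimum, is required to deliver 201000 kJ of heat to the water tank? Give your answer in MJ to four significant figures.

21.39 MJ

In absolute terms T_C = 292.25 K and T_H = 327.05 K, so ΔT = 34.80 K.
The reversible limit is COP_HP = T_H/ΔT = 9.398, so W_min = Q_H/COP = Q_H·ΔT/T_H.
W_min = 201000 × 34.80/327.05 = 21390 kJ = 21.39 MJ.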